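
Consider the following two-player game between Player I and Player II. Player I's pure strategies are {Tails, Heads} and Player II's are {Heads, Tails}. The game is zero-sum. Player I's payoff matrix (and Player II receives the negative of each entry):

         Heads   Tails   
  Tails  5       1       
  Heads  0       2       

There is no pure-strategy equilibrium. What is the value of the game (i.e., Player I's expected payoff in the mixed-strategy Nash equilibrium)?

v = 5/3

Player II's mix must leave Player I indifferent between Tails and Heads.
  Player I's payoff from Tails: q·5 + (1−q)·1 = 4q + 1
  Player I's payoff from Heads: q·0 + (1−q)·2 = -2q + 2
  4q + 1 = -2q + 2  ⇒  6q = 1  ⇒  q = 1/6.
The value is Player I's expected payoff against this mix (using Tails): (1/6)·5 + (5/6)·1 = 5/3.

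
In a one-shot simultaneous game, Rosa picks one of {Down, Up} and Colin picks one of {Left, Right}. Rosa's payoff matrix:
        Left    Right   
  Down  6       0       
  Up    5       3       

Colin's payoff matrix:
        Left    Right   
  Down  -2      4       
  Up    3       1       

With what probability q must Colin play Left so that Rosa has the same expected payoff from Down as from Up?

q = 3/4

In a mixed equilibrium Rosa is indifferent between Down and Up; this condition fixes q.
  Rosa's payoff to Down: q·6 + (1−q)·0 = 6q
  Rosa's payoff to Up: q·5 + (1−q)·3 = 2q + 3
  6q = 2q + 3  ⇒  4q = 3  ⇒  q = 3/4.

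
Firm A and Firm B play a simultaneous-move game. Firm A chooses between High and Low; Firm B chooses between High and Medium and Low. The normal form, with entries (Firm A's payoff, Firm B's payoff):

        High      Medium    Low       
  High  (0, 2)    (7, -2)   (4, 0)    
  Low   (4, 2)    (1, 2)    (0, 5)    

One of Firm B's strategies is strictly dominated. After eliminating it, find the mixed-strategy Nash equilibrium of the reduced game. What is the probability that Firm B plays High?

Firm B's strategy Medium is strictly dominated by Low: 0 > -2 and 5 > 2. Eliminate Medium.
Set Firm A's expected payoff from High equal to that from Low:
  Firm A's payoff from High: q·0 + (1−q)·4 = -4q + 4
  Firm A's payoff from Low: q·4 + (1−q)·0 = 4q
  -4q + 4 = 4q  ⇒  -8q = -4  ⇒  q = 1/2.

q = 1/2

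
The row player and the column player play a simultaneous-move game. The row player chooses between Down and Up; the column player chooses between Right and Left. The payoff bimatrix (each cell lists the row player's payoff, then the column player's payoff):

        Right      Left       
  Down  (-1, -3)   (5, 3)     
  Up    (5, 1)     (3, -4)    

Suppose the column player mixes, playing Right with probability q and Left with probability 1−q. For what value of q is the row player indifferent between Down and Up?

q = 1/4

The row player's indifference between Down and Up determines the column player's mixing probability q:
  the row player's expected payoff from Down: q·(-1) + (1−q)·5 = -6q + 5
  the row player's expected payoff from Up: q·5 + (1−q)·3 = 2q + 3
  -6q + 5 = 2q + 3  ⇒  -8q = -2  ⇒  q = 1/4.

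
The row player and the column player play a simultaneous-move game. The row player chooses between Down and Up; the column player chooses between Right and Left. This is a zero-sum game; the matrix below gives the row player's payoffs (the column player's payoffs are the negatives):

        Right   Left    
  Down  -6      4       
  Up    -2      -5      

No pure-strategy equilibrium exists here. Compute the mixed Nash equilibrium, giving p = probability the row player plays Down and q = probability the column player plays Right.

p = 3/13, q = 9/13

In a mixed equilibrium the column player is indifferent between Right and Left; this condition fixes p.
  the column player's payoff from Right: p·6 + (1−p)·2 = 4p + 2
  the column player's payoff from Left: p·(-4) + (1−p)·5 = -9p + 5
  4p + 2 = -9p + 5  ⇒  13p = 3  ⇒  p = 3/13.
The row player's indifference between Down and Up determines the column player's mixing probability q:
  the row player's expected payoff from Down: q·(-6) + (1−q)·4 = -10q + 4
  the row player's expected payoff from Up: q·(-2) + (1−q)·(-5) = 3q - 5
  -10q + 4 = 3q - 5  ⇒  -13q = -9  ⇒  q = 9/13.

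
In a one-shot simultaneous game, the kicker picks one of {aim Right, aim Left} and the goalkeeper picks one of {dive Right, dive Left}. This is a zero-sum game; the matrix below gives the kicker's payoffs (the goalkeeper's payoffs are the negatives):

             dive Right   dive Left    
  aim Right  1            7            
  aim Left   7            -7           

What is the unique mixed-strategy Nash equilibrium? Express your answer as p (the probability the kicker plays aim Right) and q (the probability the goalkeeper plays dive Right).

p = 7/10, q = 7/10

The kicker's mix must leave the goalkeeper indifferent between dive Right and dive Left.
  the goalkeeper's expected payoff from dive Right: p·(-1) + (1−p)·(-7) = 6p - 7
  the goalkeeper's expected payoff from dive Left: p·(-7) + (1−p)·7 = -14p + 7
  6p - 7 = -14p + 7  ⇒  20p = 14  ⇒  p = 7/10.
The goalkeeper's mix must leave the kicker indifferent between aim Right and aim Left.
  the kicker's expected payoff from aim Right: q·1 + (1−q)·7 = -6q + 7
  the kicker's expected payoff from aim Left: q·7 + (1−q)·(-7) = 14q - 7
  -6q + 7 = 14q - 7  ⇒  -20q = -14  ⇒  q = 7/10.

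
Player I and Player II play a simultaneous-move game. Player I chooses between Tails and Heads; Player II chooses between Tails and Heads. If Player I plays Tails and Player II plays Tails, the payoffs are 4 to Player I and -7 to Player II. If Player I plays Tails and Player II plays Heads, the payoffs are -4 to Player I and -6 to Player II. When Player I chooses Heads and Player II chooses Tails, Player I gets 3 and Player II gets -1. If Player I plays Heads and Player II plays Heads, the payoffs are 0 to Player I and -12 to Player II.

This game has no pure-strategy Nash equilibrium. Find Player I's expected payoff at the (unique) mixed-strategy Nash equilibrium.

12/5

In a mixed equilibrium Player I is indifferent between Tails and Heads; this condition fixes q.
  Player I's expected payoff from Tails: q·4 + (1−q)·(-4) = 8q - 4
  Player I's expected payoff from Heads: q·3 + (1−q)·0 = 3q
  8q - 4 = 3q  ⇒  5q = 4  ⇒  q = 4/5.
At equilibrium Player I is indifferent across rows, so Player I's payoff equals the payoff from Tails: (4/5)·4 + (1/5)·(-4) = 12/5.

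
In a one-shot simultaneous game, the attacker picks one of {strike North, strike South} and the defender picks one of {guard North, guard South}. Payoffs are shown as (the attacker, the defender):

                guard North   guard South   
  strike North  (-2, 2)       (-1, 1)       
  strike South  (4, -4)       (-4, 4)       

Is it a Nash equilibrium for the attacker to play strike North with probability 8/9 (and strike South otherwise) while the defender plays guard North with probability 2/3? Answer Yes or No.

Given the defender's mix q = 2/3, the attacker's payoff from strike North is -5/3 but from strike South is 4/3. The attacker strictly prefers strike South, so the attacker would not mix.
So the proposed profile is not a Nash equilibrium.

No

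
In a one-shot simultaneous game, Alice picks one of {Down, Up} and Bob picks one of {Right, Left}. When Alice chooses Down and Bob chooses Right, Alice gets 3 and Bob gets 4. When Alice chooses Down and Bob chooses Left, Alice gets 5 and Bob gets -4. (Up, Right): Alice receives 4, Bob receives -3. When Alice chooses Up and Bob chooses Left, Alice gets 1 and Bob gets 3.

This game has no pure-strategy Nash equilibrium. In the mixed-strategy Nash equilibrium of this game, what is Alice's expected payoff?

Set Alice's expected payoff from Down equal to that from Up:
  Alice's payoff from Down: q·3 + (1−q)·5 = -2q + 5
  Alice's payoff from Up: q·4 + (1−q)·1 = 3q + 1
  -2q + 5 = 3q + 1  ⇒  -5q = -4  ⇒  q = 4/5.
At equilibrium Alice is indifferent across rows, so Alice's payoff equals the payoff from Down: (4/5)·3 + (1/5)·5 = 17/5.

17/5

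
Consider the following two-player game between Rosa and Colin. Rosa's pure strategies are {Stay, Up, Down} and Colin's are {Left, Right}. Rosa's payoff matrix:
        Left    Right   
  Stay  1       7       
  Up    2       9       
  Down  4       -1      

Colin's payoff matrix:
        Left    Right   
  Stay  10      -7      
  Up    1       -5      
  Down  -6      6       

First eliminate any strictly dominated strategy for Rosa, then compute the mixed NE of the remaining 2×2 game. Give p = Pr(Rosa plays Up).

p = 2/3

Rosa's strategy Stay is strictly dominated by Up: 2 > 1 and 9 > 7. Eliminate Stay.
Rosa's mix must leave Colin indifferent between Left and Right.
  Colin's payoff from Left: p·1 + (1−p)·(-6) = 7p - 6
  Colin's payoff from Right: p·(-5) + (1−p)·6 = -11p + 6
  7p - 6 = -11p + 6  ⇒  18p = 12  ⇒  p = 2/3.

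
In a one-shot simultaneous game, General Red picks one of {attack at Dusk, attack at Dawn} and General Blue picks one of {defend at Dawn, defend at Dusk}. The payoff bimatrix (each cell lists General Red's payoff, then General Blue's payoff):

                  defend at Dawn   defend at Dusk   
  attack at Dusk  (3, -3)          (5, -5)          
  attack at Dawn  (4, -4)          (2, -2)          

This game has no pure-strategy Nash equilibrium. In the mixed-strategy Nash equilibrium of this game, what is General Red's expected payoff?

7/2

Set General Red's expected payoff from attack at Dusk equal to that from attack at Dawn:
  General Red's payoff to attack at Dusk: q·3 + (1−q)·5 = -2q + 5
  General Red's payoff to attack at Dawn: q·4 + (1−q)·2 = 2q + 2
  -2q + 5 = 2q + 2  ⇒  -4q = -3  ⇒  q = 3/4.
At equilibrium General Red is indifferent across rows, so General Red's payoff equals the payoff from attack at Dusk: (3/4)·3 + (1/4)·5 = 7/2.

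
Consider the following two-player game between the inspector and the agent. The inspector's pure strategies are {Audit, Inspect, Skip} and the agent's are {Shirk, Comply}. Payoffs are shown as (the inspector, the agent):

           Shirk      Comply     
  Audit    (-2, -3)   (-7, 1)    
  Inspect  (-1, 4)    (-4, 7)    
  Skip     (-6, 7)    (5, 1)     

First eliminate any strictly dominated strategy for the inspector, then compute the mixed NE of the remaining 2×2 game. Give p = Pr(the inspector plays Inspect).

The inspector's strategy Audit is strictly dominated by Inspect: -1 > -2 and -4 > -7. Eliminate Audit.
The inspector's mix must leave the agent indifferent between Shirk and Comply.
  the agent's payoff from Shirk: p·4 + (1−p)·7 = -3p + 7
  the agent's payoff from Comply: p·7 + (1−p)·1 = 6p + 1
  -3p + 7 = 6p + 1  ⇒  -9p = -6  ⇒  p = 2/3.

p = 2/3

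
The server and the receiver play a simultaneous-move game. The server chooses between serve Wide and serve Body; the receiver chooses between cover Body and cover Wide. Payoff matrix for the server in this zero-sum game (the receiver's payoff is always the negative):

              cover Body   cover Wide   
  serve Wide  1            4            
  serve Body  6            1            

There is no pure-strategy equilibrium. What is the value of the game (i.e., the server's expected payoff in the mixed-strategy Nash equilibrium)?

v = 23/8

The server's indifference between serve Wide and serve Body determines the receiver's mixing probability q:
  the server's payoff to serve Wide: q·1 + (1−q)·4 = -3q + 4
  the server's payoff to serve Body: q·6 + (1−q)·1 = 5q + 1
  -3q + 4 = 5q + 1  ⇒  -8q = -3  ⇒  q = 3/8.
The value is the server's expected payoff against this mix (using serve Wide): (3/8)·1 + (5/8)·4 = 23/8.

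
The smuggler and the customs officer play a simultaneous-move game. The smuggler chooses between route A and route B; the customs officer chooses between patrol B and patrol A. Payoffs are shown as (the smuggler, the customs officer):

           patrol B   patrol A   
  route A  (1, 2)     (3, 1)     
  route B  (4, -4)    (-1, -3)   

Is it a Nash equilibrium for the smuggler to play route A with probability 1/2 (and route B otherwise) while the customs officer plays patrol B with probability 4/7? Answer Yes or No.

Yes

Check the customs officer's indifference given the smuggler's mix p = 1/2:
  payoff from patrol B = -1; payoff from patrol A = -1 — equal.
Check the smuggler's indifference given the customs officer's mix q = 4/7:
  payoff from route A = 13/7; payoff from route B = 13/7 — equal.
Both players are indifferent, so neither can profitably deviate.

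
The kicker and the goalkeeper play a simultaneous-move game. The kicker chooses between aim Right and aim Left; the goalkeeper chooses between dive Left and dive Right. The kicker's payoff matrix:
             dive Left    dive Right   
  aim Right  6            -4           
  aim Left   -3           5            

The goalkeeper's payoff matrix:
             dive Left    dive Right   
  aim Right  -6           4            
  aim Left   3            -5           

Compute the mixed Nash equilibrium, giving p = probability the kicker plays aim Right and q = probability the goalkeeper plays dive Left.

For the goalkeeper to be willing to mix, the goalkeeper must be indifferent between dive Left and dive Right, which pins down the kicker's mix.
  the goalkeeper's payoff to dive Left: p·(-6) + (1−p)·3 = -9p + 3
  the goalkeeper's payoff to dive Right: p·4 + (1−p)·(-5) = 9p - 5
  -9p + 3 = 9p - 5  ⇒  -18p = -8  ⇒  p = 4/9.
The goalkeeper's mix must leave the kicker indifferent between aim Right and aim Left.
  the kicker's payoff from aim Right: q·6 + (1−q)·(-4) = 10q - 4
  the kicker's payoff from aim Left: q·(-3) + (1−q)·5 = -8q + 5
  10q - 4 = -8q + 5  ⇒  18q = 9  ⇒  q = 1/2.

p = 4/9, q = 1/2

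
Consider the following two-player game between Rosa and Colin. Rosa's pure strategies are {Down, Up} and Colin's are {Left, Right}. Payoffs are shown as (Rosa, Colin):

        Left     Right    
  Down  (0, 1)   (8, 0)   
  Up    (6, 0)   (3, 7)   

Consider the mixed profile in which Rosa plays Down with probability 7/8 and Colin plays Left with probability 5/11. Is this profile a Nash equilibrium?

Check Colin's indifference given Rosa's mix p = 7/8:
  payoff from Left = 7/8; payoff from Right = 7/8 — equal.
Check Rosa's indifference given Colin's mix q = 5/11:
  payoff from Down = 48/11; payoff from Up = 48/11 — equal.
Both players are indifferent, so neither can profitably deviate.

Yes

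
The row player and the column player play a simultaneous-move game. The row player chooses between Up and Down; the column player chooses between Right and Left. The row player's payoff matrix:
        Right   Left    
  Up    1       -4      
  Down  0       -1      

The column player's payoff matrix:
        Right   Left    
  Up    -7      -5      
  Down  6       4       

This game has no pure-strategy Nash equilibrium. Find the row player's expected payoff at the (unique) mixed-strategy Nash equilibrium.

-1/4

Set the row player's expected payoff from Up equal to that from Down:
  the row player's expected payoff from Up: q·1 + (1−q)·(-4) = 5q - 4
  the row player's expected payoff from Down: q·0 + (1−q)·(-1) = q - 1
  5q - 4 = q - 1  ⇒  4q = 3  ⇒  q = 3/4.
At equilibrium the row player is indifferent across rows, so the row player's payoff equals the payoff from Up: (3/4)·1 + (1/4)·(-4) = -1/4.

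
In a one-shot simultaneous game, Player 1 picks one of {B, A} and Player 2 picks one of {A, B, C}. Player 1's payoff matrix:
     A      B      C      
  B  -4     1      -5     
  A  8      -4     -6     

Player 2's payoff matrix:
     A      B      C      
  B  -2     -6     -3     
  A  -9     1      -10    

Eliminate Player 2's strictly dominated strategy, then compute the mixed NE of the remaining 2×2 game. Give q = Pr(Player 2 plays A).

q = 5/17

Player 2's strategy C is strictly dominated by A: -2 > -3 and -9 > -10. Eliminate C.
For Player 1 to be willing to mix, Player 1 must be indifferent between B and A, which pins down Player 2's mix.
  Player 1's payoff to B: q·(-4) + (1−q)·1 = -5q + 1
  Player 1's payoff to A: q·8 + (1−q)·(-4) = 12q - 4
  -5q + 1 = 12q - 4  ⇒  -17q = -5  ⇒  q = 5/17.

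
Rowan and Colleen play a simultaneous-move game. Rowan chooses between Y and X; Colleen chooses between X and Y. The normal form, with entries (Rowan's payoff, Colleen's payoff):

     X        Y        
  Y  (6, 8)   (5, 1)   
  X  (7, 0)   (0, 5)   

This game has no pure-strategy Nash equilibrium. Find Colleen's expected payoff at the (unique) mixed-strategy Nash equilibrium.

Rowan's mix must leave Colleen indifferent between X and Y.
  Colleen's expected payoff from X: p·8 + (1−p)·0 = 8p
  Colleen's expected payoff from Y: p·1 + (1−p)·5 = -4p + 5
  8p = -4p + 5  ⇒  12p = 5  ⇒  p = 5/12.
At equilibrium Colleen is indifferent across columns, so Colleen's payoff equals the payoff from X: (5/12)·8 + (7/12)·0 = 10/3.

10/3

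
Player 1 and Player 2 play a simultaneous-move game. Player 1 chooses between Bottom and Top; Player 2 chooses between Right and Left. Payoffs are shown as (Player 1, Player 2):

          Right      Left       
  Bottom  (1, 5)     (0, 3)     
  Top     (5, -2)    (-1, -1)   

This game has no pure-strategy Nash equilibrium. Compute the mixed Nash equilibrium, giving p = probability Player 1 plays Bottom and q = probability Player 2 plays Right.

In a mixed equilibrium Player 2 is indifferent between Right and Left; this condition fixes p.
  Player 2's payoff from Right: p·5 + (1−p)·(-2) = 7p - 2
  Player 2's payoff from Left: p·3 + (1−p)·(-1) = 4p - 1
  7p - 2 = 4p - 1  ⇒  3p = 1  ⇒  p = 1/3.
In a mixed equilibrium Player 1 is indifferent between Bottom and Top; this condition fixes q.
  Player 1's payoff to Bottom: q·1 + (1−q)·0 = q
  Player 1's payoff to Top: q·5 + (1−q)·(-1) = 6q - 1
  q = 6q - 1  ⇒  -5q = -1  ⇒  q = 1/5.

p = 1/3, q = 1/5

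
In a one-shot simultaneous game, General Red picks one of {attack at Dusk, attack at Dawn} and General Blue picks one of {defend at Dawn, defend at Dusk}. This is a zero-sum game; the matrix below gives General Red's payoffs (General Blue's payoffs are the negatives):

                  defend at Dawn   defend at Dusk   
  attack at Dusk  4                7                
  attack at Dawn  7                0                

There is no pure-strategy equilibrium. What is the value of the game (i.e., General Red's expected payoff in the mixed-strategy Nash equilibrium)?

Set General Red's expected payoff from attack at Dusk equal to that from attack at Dawn:
  General Red's payoff from attack at Dusk: q·4 + (1−q)·7 = -3q + 7
  General Red's payoff from attack at Dawn: q·7 + (1−q)·0 = 7q
  -3q + 7 = 7q  ⇒  -10q = -7  ⇒  q = 7/10.
The value is General Red's expected payoff against this mix (using attack at Dusk): (7/10)·4 + (3/10)·7 = 49/10.

v = 49/10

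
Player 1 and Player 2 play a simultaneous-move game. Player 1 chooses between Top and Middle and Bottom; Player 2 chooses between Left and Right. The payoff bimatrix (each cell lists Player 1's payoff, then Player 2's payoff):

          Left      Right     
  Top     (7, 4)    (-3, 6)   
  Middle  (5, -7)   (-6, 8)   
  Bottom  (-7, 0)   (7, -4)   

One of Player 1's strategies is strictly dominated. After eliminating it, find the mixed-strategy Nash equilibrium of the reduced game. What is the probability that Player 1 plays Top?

p = 2/3

Player 1's strategy Middle is strictly dominated by Top: 7 > 5 and -3 > -6. Eliminate Middle.
Set Player 2's expected payoff from Left equal to that from Right:
  Player 2's expected payoff from Left: p·4 + (1−p)·0 = 4p
  Player 2's expected payoff from Right: p·6 + (1−p)·(-4) = 10p - 4
  4p = 10p - 4  ⇒  -6p = -4  ⇒  p = 2/3.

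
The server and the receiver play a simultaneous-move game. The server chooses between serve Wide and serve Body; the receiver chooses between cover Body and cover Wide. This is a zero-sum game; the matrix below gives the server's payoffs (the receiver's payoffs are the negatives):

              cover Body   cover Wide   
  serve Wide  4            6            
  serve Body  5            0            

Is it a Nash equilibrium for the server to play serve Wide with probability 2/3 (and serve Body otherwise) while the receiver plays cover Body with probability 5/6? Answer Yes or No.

Given the server's mix p = 2/3, the receiver's payoff from cover Body is -13/3 but from cover Wide is -4. The receiver strictly prefers cover Wide, so the receiver would not mix.
So the proposed profile is not a Nash equilibrium.

No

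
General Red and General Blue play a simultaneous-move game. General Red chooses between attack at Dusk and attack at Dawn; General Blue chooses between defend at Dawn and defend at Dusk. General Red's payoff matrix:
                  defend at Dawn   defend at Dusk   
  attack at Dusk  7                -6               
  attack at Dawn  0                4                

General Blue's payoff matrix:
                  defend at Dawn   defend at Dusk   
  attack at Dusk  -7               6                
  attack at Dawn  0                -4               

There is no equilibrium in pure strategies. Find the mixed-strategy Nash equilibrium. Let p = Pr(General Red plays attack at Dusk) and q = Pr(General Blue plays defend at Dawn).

For General Blue to be willing to mix, General Blue must be indifferent between defend at Dawn and defend at Dusk, which pins down General Red's mix.
  General Blue's payoff to defend at Dawn: p·(-7) + (1−p)·0 = -7p
  General Blue's payoff to defend at Dusk: p·6 + (1−p)·(-4) = 10p - 4
  -7p = 10p - 4  ⇒  -17p = -4  ⇒  p = 4/17.
General Red's indifference between attack at Dusk and attack at Dawn determines General Blue's mixing probability q:
  General Red's payoff to attack at Dusk: q·7 + (1−q)·(-6) = 13q - 6
  General Red's payoff to attack at Dawn: q·0 + (1−q)·4 = -4q + 4
  13q - 6 = -4q + 4  ⇒  17q = 10  ⇒  q = 10/17.

p = 4/17, q = 10/17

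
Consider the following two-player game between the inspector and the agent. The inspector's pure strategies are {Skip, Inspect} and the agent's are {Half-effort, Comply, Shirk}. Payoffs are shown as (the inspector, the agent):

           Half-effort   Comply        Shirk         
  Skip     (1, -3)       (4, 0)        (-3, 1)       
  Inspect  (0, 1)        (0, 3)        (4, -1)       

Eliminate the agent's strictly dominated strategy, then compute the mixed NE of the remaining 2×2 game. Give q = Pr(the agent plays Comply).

The agent's strategy Half-effort is strictly dominated by Comply: 0 > -3 and 3 > 1. Eliminate Half-effort.
In a mixed equilibrium the inspector is indifferent between Skip and Inspect; this condition fixes q.
  the inspector's payoff to Skip: q·4 + (1−q)·(-3) = 7q - 3
  the inspector's payoff to Inspect: q·0 + (1−q)·4 = -4q + 4
  7q - 3 = -4q + 4  ⇒  11q = 7  ⇒  q = 7/11.

q = 7/11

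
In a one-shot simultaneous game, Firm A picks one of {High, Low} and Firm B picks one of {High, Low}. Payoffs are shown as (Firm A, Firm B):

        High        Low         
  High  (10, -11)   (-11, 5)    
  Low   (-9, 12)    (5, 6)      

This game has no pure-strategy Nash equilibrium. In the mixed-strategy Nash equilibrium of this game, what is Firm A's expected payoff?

Firm A's indifference between High and Low determines Firm B's mixing probability q:
  Firm A's expected payoff from High: q·10 + (1−q)·(-11) = 21q - 11
  Firm A's expected payoff from Low: q·(-9) + (1−q)·5 = -14q + 5
  21q - 11 = -14q + 5  ⇒  35q = 16  ⇒  q = 16/35.
At equilibrium Firm A is indifferent across rows, so Firm A's payoff equals the payoff from High: (16/35)·10 + (19/35)·(-11) = -7/5.

-7/5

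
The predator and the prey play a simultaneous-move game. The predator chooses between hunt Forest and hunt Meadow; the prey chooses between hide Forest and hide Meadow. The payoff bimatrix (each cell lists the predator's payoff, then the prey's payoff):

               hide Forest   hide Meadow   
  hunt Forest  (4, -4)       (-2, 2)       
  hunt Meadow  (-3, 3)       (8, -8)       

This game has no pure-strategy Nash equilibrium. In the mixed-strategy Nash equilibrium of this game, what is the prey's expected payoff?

-26/17

The prey's indifference between hide Forest and hide Meadow determines the predator's mixing probability p:
  the prey's payoff from hide Forest: p·(-4) + (1−p)·3 = -7p + 3
  the prey's payoff from hide Meadow: p·2 + (1−p)·(-8) = 10p - 8
  -7p + 3 = 10p - 8  ⇒  -17p = -11  ⇒  p = 11/17.
At equilibrium the prey is indifferent across columns, so the prey's payoff equals the payoff from hide Forest: (11/17)·(-4) + (6/17)·3 = -26/17.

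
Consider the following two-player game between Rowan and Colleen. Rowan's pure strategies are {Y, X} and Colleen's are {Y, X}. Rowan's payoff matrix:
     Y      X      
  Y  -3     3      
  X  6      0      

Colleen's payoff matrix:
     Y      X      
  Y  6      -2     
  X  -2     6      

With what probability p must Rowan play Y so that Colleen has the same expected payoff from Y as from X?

In a mixed equilibrium Colleen is indifferent between Y and X; this condition fixes p.
  Colleen's payoff to Y: p·6 + (1−p)·(-2) = 8p - 2
  Colleen's payoff to X: p·(-2) + (1−p)·6 = -8p + 6
  8p - 2 = -8p + 6  ⇒  16p = 8  ⇒  p = 1/2.

p = 1/2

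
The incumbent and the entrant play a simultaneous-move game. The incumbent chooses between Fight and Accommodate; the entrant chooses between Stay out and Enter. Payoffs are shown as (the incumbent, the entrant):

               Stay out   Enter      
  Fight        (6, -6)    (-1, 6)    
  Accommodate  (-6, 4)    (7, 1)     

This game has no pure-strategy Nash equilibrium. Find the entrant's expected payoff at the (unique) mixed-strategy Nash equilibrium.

Set the entrant's expected payoff from Stay out equal to that from Enter:
  the entrant's expected payoff from Stay out: p·(-6) + (1−p)·4 = -10p + 4
  the entrant's expected payoff from Enter: p·6 + (1−p)·1 = 5p + 1
  -10p + 4 = 5p + 1  ⇒  -15p = -3  ⇒  p = 1/5.
At equilibrium the entrant is indifferent across columns, so the entrant's payoff equals the payoff from Stay out: (1/5)·(-6) + (4/5)·4 = 2.

2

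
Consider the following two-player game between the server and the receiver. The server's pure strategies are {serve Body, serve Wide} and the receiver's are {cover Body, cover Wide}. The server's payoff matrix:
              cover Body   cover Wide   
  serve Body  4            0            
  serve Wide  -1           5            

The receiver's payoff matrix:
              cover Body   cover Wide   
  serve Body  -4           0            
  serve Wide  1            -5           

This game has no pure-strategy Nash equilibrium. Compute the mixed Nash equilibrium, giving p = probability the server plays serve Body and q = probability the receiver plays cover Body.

The server's mix must leave the receiver indifferent between cover Body and cover Wide.
  the receiver's payoff to cover Body: p·(-4) + (1−p)·1 = -5p + 1
  the receiver's payoff to cover Wide: p·0 + (1−p)·(-5) = 5p - 5
  -5p + 1 = 5p - 5  ⇒  -10p = -6  ⇒  p = 3/5.
In a mixed equilibrium the server is indifferent between serve Body and serve Wide; this condition fixes q.
  the server's payoff from serve Body: q·4 + (1−q)·0 = 4q
  the server's payoff from serve Wide: q·(-1) + (1−q)·5 = -6q + 5
  4q = -6q + 5  ⇒  10q = 5  ⇒  q = 1/2.

p = 3/5, q = 1/2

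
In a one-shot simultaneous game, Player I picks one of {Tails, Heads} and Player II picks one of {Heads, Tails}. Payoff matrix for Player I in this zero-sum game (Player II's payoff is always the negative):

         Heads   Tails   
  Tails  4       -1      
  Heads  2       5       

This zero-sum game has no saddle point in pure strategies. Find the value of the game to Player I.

Player II's mix must leave Player I indifferent between Tails and Heads.
  Player I's payoff from Tails: q·4 + (1−q)·(-1) = 5q - 1
  Player I's payoff from Heads: q·2 + (1−q)·5 = -3q + 5
  5q - 1 = -3q + 5  ⇒  8q = 6  ⇒  q = 3/4.
The value is Player I's expected payoff against this mix (using Tails): (3/4)·4 + (1/4)·(-1) = 11/4.

v = 11/4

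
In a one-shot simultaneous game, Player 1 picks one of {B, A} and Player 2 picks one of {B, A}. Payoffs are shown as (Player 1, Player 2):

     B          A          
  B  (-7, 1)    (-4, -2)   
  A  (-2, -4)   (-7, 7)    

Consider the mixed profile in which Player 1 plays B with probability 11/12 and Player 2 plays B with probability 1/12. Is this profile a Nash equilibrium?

No

Given Player 1's mix p = 11/12, Player 2's payoff from B is 7/12 but from A is -5/4. Player 2 strictly prefers B, so Player 2 would not mix.
So the proposed profile is not a Nash equilibrium.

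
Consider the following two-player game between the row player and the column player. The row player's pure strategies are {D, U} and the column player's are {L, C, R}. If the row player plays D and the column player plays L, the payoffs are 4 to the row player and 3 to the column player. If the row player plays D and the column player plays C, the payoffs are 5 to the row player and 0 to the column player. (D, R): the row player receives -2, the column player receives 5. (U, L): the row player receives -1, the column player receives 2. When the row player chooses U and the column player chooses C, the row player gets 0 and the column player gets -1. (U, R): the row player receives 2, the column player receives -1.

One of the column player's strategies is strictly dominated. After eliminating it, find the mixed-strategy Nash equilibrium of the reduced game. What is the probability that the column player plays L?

The column player's strategy C is strictly dominated by L: 3 > 0 and 2 > -1. Eliminate C.
For the row player to be willing to mix, the row player must be indifferent between D and U, which pins down the column player's mix.
  the row player's payoff from D: q·4 + (1−q)·(-2) = 6q - 2
  the row player's payoff from U: q·(-1) + (1−q)·2 = -3q + 2
  6q - 2 = -3q + 2  ⇒  9q = 4  ⇒  q = 4/9.

q = 4/9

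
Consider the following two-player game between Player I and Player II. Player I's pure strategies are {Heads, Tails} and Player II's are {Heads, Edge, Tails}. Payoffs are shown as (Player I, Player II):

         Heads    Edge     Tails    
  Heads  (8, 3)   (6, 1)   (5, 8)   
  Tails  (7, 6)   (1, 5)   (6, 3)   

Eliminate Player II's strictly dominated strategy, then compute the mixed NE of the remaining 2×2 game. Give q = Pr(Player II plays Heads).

Player II's strategy Edge is strictly dominated by Heads: 3 > 1 and 6 > 5. Eliminate Edge.
Set Player I's expected payoff from Heads equal to that from Tails:
  Player I's expected payoff from Heads: q·8 + (1−q)·5 = 3q + 5
  Player I's expected payoff from Tails: q·7 + (1−q)·6 = q + 6
  3q + 5 = q + 6  ⇒  2q = 1  ⇒  q = 1/2.

q = 1/2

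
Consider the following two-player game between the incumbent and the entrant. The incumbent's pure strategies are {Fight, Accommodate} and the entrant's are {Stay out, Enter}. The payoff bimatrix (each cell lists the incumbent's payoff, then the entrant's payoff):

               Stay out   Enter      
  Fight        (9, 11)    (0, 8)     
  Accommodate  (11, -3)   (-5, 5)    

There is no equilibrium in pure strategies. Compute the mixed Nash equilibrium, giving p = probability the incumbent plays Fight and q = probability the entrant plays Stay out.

The incumbent's mix must leave the entrant indifferent between Stay out and Enter.
  the entrant's payoff to Stay out: p·11 + (1−p)·(-3) = 14p - 3
  the entrant's payoff to Enter: p·8 + (1−p)·5 = 3p + 5
  14p - 3 = 3p + 5  ⇒  11p = 8  ⇒  p = 8/11.
The incumbent's indifference between Fight and Accommodate determines the entrant's mixing probability q:
  the incumbent's payoff from Fight: q·9 + (1−q)·0 = 9q
  the incumbent's payoff from Accommodate: q·11 + (1−q)·(-5) = 16q - 5
  9q = 16q - 5  ⇒  -7q = -5  ⇒  q = 5/7.

p = 8/11, q = 5/7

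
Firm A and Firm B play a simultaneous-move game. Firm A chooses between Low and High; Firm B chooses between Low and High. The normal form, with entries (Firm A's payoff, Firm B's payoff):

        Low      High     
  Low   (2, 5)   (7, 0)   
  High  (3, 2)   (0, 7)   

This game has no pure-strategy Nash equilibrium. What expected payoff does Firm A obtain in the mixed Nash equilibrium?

For Firm A to be willing to mix, Firm A must be indifferent between Low and High, which pins down Firm B's mix.
  Firm A's payoff from Low: q·2 + (1−q)·7 = -5q + 7
  Firm A's payoff from High: q·3 + (1−q)·0 = 3q
  -5q + 7 = 3q  ⇒  -8q = -7  ⇒  q = 7/8.
At equilibrium Firm A is indifferent across rows, so Firm A's payoff equals the payoff from Low: (7/8)·2 + (1/8)·7 = 21/8.

21/8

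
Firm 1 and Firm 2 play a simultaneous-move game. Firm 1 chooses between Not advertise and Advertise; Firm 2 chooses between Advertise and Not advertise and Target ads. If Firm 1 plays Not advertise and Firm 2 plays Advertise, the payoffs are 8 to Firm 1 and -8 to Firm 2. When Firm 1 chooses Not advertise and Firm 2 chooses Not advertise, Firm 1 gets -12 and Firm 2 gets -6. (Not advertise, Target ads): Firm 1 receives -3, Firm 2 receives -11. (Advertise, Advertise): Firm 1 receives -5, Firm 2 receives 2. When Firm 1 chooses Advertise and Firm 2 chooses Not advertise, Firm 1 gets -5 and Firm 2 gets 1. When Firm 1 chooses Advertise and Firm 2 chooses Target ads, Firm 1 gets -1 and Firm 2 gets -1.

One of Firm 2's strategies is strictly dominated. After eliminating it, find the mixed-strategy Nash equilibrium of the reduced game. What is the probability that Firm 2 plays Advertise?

q = 7/20

Firm 2's strategy Target ads is strictly dominated by Advertise: -8 > -11 and 2 > -1. Eliminate Target ads.
Set Firm 1's expected payoff from Not advertise equal to that from Advertise:
  Firm 1's payoff to Not advertise: q·8 + (1−q)·(-12) = 20q - 12
  Firm 1's payoff to Advertise: q·(-5) + (1−q)·(-5) = -5
  20q - 12 = -5  ⇒  20q = 7  ⇒  q = 7/20.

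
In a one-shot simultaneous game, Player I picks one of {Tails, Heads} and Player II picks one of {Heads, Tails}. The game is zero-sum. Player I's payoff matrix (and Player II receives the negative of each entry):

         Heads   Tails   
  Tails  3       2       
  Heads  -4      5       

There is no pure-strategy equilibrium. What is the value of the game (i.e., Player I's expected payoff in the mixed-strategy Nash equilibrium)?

Player II's mix must leave Player I indifferent between Tails and Heads.
  Player I's expected payoff from Tails: q·3 + (1−q)·2 = q + 2
  Player I's expected payoff from Heads: q·(-4) + (1−q)·5 = -9q + 5
  q + 2 = -9q + 5  ⇒  10q = 3  ⇒  q = 3/10.
The value is Player I's expected payoff against this mix (using Tails): (3/10)·3 + (7/10)·2 = 23/10.

v = 23/10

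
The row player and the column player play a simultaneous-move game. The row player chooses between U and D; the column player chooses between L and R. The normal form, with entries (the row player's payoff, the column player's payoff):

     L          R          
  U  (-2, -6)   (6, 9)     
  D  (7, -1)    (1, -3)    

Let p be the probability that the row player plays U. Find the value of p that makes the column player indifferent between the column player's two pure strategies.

For the column player to be willing to mix, the column player must be indifferent between L and R, which pins down the row player's mix.
  the column player's payoff from L: p·(-6) + (1−p)·(-1) = -5p - 1
  the column player's payoff from R: p·9 + (1−p)·(-3) = 12p - 3
  -5p - 1 = 12p - 3  ⇒  -17p = -2  ⇒  p = 2/17.

p = 2/17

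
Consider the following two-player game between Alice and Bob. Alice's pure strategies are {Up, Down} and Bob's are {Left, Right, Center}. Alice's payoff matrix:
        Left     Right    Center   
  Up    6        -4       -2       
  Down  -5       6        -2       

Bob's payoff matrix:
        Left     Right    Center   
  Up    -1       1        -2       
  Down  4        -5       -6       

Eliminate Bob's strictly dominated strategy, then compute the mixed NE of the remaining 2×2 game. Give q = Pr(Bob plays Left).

Bob's strategy Center is strictly dominated by Right: 1 > -2 and -5 > -6. Eliminate Center.
In a mixed equilibrium Alice is indifferent between Up and Down; this condition fixes q.
  Alice's payoff from Up: q·6 + (1−q)·(-4) = 10q - 4
  Alice's payoff from Down: q·(-5) + (1−q)·6 = -11q + 6
  10q - 4 = -11q + 6  ⇒  21q = 10  ⇒  q = 10/21.

q = 10/21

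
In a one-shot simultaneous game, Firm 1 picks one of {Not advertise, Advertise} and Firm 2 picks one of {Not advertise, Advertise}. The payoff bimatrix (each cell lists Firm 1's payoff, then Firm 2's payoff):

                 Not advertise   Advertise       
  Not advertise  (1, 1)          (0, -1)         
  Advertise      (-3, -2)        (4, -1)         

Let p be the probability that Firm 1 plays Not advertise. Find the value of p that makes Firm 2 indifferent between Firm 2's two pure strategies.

p = 1/3

In a mixed equilibrium Firm 2 is indifferent between Not advertise and Advertise; this condition fixes p.
  Firm 2's payoff from Not advertise: p·1 + (1−p)·(-2) = 3p - 2
  Firm 2's payoff from Advertise: p·(-1) + (1−p)·(-1) = -1
  3p - 2 = -1  ⇒  3p = 1  ⇒  p = 1/3.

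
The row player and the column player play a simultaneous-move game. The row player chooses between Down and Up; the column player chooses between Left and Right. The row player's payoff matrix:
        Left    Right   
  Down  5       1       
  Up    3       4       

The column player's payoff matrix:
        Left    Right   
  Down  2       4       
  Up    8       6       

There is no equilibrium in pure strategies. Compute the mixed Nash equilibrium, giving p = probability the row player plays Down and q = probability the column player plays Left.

p = 1/2, q = 3/5

In a mixed equilibrium the column player is indifferent between Left and Right; this condition fixes p.
  the column player's payoff from Left: p·2 + (1−p)·8 = -6p + 8
  the column player's payoff from Right: p·4 + (1−p)·6 = -2p + 6
  -6p + 8 = -2p + 6  ⇒  -4p = -2  ⇒  p = 1/2.
In a mixed equilibrium the row player is indifferent between Down and Up; this condition fixes q.
  the row player's payoff from Down: q·5 + (1−q)·1 = 4q + 1
  the row player's payoff from Up: q·3 + (1−q)·4 = -q + 4
  4q + 1 = -q + 4  ⇒  5q = 3  ⇒  q = 3/5.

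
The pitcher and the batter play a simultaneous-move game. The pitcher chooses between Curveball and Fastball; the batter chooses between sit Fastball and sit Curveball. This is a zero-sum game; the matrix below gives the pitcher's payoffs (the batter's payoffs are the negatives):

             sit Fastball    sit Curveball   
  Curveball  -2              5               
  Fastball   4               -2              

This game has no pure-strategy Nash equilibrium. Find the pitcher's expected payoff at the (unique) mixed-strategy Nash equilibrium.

The pitcher's indifference between Curveball and Fastball determines the batter's mixing probability q:
  the pitcher's payoff from Curveball: q·(-2) + (1−q)·5 = -7q + 5
  the pitcher's payoff from Fastball: q·4 + (1−q)·(-2) = 6q - 2
  -7q + 5 = 6q - 2  ⇒  -13q = -7  ⇒  q = 7/13.
At equilibrium the pitcher is indifferent across rows, so the pitcher's payoff equals the payoff from Curveball: (7/13)·(-2) + (6/13)·5 = 16/13.

16/13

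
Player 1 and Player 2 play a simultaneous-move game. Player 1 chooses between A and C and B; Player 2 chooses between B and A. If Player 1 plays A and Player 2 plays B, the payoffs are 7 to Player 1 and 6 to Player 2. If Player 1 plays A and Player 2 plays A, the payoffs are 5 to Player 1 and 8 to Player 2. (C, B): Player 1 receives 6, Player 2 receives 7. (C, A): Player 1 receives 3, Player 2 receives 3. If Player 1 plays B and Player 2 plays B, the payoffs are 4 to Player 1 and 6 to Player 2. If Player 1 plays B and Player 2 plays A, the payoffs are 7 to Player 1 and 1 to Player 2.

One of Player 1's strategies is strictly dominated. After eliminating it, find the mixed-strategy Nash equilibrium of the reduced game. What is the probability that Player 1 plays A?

p = 5/7

Player 1's strategy C is strictly dominated by A: 7 > 6 and 5 > 3. Eliminate C.
In a mixed equilibrium Player 2 is indifferent between B and A; this condition fixes p.
  Player 2's payoff to B: p·6 + (1−p)·6 = 6
  Player 2's payoff to A: p·8 + (1−p)·1 = 7p + 1
  6 = 7p + 1  ⇒  -7p = -5  ⇒  p = 5/7.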